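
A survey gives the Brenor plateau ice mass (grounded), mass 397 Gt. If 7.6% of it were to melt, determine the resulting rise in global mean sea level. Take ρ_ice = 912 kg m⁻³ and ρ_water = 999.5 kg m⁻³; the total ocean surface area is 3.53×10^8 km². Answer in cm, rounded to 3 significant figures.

Brenor: 0.076 × 397 Gt = 3.017×10^13 kg; dividing by ρ_w = 999.5 kg m⁻³ gives 3.019×10^10 m³ of water.
Spread over 3.53×10^14 m² of ocean, Δh = 3.019×10^10 / 3.53×10^14 = 8.55×10^-5 m = 8.55×10^-3 cm.

≈ 8.55×10^-3 cm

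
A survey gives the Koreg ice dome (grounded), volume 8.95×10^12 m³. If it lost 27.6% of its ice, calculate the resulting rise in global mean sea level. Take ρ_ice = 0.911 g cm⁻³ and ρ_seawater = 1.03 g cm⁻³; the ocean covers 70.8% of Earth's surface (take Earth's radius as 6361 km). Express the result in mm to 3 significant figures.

Koreg: 0.276 × 8.95×10^12 m³ × (911/1030) = 2.185×10^12 m³ of water.
Spread over 3.60×10^14 m² of ocean, Δh = 2.185×10^12 / 3.60×10^14 = 6.07×10^-3 m = 6.07 mm.

≈ 6.07 mm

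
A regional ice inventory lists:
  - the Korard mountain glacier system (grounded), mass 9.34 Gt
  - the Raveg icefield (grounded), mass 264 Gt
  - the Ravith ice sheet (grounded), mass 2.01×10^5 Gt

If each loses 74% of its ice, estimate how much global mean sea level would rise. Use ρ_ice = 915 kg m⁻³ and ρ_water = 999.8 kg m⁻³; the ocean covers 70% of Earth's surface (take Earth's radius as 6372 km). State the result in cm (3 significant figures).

Korard: 0.74 × 9.34 Gt = 6.912×10^12 kg; dividing by ρ_w = 999.8 kg m⁻³ gives 6.913×10^9 m³ of water.
Raveg: 0.74 × 264 Gt = 1.954×10^14 kg; dividing by ρ_w = 999.8 kg m⁻³ gives 1.954×10^11 m³ of water.
Ravith: 0.74 × 2.01×10^5 Gt = 1.487×10^17 kg; dividing by ρ_w = 999.8 kg m⁻³ gives 1.488×10^14 m³ of water.
Total added water ≈ 1.490×10^14 m³ over 3.57×10^14 m² → Δh = 0.417 m = 41.7 cm.

≈ 41.7 cm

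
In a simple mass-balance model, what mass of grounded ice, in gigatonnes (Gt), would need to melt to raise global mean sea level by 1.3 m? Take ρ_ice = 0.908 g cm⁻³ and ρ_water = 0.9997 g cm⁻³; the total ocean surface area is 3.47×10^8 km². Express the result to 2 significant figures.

Required water volume = Δh × A = 1.3 m × 3.47×10^14 m² = 4.511×10^14 m³.
ρ_w = 0.9997 g cm⁻³ = 999.7 kg m⁻³, so the mass of water = 4.511×10^14 m³ × 999.7 kg m⁻³ = 4.510×10^17 kg = 4.5×10^5 Gt (and the same mass of ice, by conservation).

≈ 4.5×10^5 Gt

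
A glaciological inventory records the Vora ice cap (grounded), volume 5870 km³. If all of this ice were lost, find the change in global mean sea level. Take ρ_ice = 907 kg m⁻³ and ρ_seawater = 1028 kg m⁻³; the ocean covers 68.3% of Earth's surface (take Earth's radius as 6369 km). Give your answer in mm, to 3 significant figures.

≈ 14.9 mm

Vora: 5870 km³ × (907/1028) = 5179 km³ of water.
Spread over 3.48×10^14 m² of ocean, Δh = 5.179×10^12 / 3.48×10^14 = 0.0149 m = 14.9 mm.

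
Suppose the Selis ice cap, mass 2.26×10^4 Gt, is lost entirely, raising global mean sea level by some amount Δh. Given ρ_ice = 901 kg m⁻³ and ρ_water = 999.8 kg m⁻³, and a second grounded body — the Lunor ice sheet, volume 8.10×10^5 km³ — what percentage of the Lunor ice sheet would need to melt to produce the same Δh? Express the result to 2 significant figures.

Equal sea-level rise means equal mass of meltwater, i.e. equal mass of ice lost.
Ice mass of Selis: 2.260×10^16 kg; ice mass of Lunor: 7.298×10^17 kg.
Fraction required = 2.260×10^16 / 7.298×10^17 = 0.0310 → 3.1 %.

≈ 3.1 %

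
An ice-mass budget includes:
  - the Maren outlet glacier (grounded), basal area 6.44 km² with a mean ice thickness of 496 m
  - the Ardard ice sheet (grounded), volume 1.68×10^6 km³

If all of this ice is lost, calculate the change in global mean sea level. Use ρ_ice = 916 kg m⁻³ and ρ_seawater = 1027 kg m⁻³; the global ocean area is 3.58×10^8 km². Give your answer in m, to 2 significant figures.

Maren: ice volume = 6.44 km² × 496 m = 3.194 km³; 3.194 × (916/1027) = 2.849 km³ of water.
Ardard: 1.68×10^6 km³ × (916/1027) = 1.498×10^6 km³ of water.
Total added water ≈ 1.498×10^15 m³ over 3.58×10^14 m² → Δh = 4.19 m.

≈ 4.2 m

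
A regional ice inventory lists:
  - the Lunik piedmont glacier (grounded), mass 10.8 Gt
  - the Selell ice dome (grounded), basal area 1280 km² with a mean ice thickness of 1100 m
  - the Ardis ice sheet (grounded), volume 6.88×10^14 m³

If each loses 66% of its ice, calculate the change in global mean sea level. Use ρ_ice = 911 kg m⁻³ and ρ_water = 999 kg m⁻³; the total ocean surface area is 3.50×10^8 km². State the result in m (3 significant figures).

Lunik: 0.66 × 10.8 Gt = 7.128×10^12 kg; dividing by ρ_w = 999 kg m⁻³ gives 7.135×10^9 m³ of water.
Selell: ice volume = 1280 km² × 1100 m = 1408 km³; 0.66 × 1408 × (911/999) = 847.4 km³ of water.
Ardis: 0.66 × 6.88×10^14 m³ × (911/999) = 4.141×10^14 m³ of water.
Total added water ≈ 4.149×10^14 m³ over 3.50×10^14 m² → Δh = 1.19 m.

≈ 1.19 m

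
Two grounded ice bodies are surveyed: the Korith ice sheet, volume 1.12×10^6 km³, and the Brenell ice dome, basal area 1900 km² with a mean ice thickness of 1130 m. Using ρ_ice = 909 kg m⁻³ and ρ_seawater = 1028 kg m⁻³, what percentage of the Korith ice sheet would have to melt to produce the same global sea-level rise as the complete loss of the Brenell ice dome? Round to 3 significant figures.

Equal sea-level rise means equal mass of meltwater, i.e. equal mass of ice lost.
Ice mass of Brenell: 1.952×10^15 kg; ice mass of Korith: 1.018×10^18 kg.
Fraction required = 1.952×10^15 / 1.018×10^18 = 1.92×10^-3 → 0.192 %.

≈ 0.192 %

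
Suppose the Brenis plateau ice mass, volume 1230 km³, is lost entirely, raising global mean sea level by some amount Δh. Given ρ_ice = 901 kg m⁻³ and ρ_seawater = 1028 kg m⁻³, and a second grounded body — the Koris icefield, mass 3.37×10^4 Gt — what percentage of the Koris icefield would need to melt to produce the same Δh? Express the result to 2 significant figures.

≈ 3.3 %

Equal sea-level rise means equal mass of meltwater, i.e. equal mass of ice lost.
Ice mass of Brenis: 1.108×10^15 kg; ice mass of Koris: 3.370×10^16 kg.
Fraction required = 1.108×10^15 / 3.370×10^16 = 0.0329 → 3.3 %.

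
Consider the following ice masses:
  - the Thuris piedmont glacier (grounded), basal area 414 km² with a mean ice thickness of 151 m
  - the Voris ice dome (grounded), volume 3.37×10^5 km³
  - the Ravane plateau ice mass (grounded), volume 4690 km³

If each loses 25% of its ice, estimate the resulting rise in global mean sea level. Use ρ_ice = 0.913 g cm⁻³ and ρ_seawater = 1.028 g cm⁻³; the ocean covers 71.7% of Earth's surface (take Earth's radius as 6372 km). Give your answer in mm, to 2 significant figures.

≈ 210 mm

Thuris: ice volume = 414 km² × 151 m = 62.51 km³; 0.25 × 62.51 × (913/1028) = 13.88 km³ of water.
Voris: 0.25 × 3.37×10^5 km³ × (913/1028) = 7.483×10^4 km³ of water.
Ravane: 0.25 × 4690 km³ × (913/1028) = 1041 km³ of water.
Total added water ≈ 7.588×10^13 m³ over 3.66×10^14 m² → Δh = 0.207 m = 210 mm.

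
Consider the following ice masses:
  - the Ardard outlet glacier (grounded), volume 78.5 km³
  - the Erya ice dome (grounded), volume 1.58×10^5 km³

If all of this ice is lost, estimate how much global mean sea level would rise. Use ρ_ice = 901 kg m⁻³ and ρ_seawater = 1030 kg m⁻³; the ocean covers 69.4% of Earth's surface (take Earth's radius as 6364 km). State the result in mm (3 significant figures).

Ardard: 78.5 km³ × (901/1030) = 68.67 km³ of water.
Erya: 1.58×10^5 km³ × (901/1030) = 1.382×10^5 km³ of water.
Total added water ≈ 1.383×10^14 m³ over 3.53×10^14 m² → Δh = 0.391 m = 391 mm.

≈ 391 mm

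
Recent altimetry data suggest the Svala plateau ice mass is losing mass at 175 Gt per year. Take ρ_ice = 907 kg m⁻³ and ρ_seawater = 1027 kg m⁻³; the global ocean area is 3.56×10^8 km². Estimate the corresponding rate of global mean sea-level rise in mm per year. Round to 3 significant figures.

≈ 0.479 mm/yr

ρ_w = 1027 kg m⁻³. Annual water volume added = 175 Gt / ρ_w = 1.750×10^14 kg / 1027 kg m⁻³ = 1.704×10^11 m³.
Δh per year = 1.704×10^11 / 3.56×10^14 = 4.79×10^-4 m = 0.479 mm.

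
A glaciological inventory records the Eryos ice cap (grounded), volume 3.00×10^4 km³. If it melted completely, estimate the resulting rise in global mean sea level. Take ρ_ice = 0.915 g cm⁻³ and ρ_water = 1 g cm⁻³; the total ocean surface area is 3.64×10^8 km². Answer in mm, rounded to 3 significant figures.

≈ 75.4 mm

Eryos: 3.00×10^4 km³ × (915/1000) = 2.745×10^4 km³ of water.
Spread over 3.64×10^14 m² of ocean, Δh = 2.745×10^13 / 3.64×10^14 = 0.0754 m = 75.4 mm.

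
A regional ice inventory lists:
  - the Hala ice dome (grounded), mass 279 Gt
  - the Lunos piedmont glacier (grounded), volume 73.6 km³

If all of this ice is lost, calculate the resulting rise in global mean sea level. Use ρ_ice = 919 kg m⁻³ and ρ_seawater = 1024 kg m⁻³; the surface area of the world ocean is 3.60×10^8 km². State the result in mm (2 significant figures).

≈ 0.94 mm

Hala: 279 Gt = 2.790×10^14 kg; dividing by ρ_w = 1024 kg m⁻³ gives 2.725×10^11 m³ of water.
Lunos: 73.6 km³ × (919/1024) = 66.05 km³ of water.
Total added water ≈ 3.385×10^11 m³ over 3.60×10^14 m² → Δh = 9.40×10^-4 m = 0.94 mm.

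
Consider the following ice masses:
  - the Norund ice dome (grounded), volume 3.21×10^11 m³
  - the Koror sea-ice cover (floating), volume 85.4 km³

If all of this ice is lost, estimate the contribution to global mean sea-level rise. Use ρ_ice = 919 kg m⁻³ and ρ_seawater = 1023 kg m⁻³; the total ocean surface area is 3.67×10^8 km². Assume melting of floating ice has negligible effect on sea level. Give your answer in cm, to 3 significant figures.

≈ 0.0786 cm

Norund: 3.21×10^11 m³ × (919/1023) = 2.884×10^11 m³ of water.
The Koror sea-ice cover is floating and already displaces its own weight of water, so its melt adds essentially nothing to sea level.
Total added water ≈ 2.884×10^11 m³ over 3.67×10^14 m² → Δh = 7.86×10^-4 m = 0.0786 cm.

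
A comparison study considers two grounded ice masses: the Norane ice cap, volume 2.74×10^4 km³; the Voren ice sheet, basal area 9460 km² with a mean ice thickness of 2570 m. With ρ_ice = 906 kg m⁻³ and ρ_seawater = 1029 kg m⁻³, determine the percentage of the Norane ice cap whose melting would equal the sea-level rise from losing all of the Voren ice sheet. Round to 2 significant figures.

≈ 89 %

Equal sea-level rise means equal mass of meltwater, i.e. equal mass of ice lost.
Ice mass of Voren: 2.203×10^16 kg; ice mass of Norane: 2.482×10^16 kg.
Fraction required = 2.203×10^16 / 2.482×10^16 = 0.887 → 89 %.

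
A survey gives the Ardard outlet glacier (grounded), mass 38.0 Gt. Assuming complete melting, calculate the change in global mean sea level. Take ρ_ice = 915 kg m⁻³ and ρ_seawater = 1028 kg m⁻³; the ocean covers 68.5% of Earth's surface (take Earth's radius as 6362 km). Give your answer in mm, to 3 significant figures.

≈ 0.106 mm

Ardard: 38.0 Gt = 3.800×10^13 kg; dividing by ρ_w = 1028 kg m⁻³ gives 3.696×10^10 m³ of water.
Spread over 3.48×10^14 m² of ocean, Δh = 3.696×10^10 / 3.48×10^14 = 1.06×10^-4 m = 0.106 mm.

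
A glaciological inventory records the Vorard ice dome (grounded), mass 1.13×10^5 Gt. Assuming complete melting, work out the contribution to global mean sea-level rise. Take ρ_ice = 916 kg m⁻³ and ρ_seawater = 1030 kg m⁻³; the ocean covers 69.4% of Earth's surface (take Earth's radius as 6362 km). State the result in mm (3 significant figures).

≈ 311 mm

Vorard: 1.13×10^5 Gt = 1.130×10^17 kg; dividing by ρ_w = 1030 kg m⁻³ gives 1.097×10^14 m³ of water.
Spread over 3.53×10^14 m² of ocean, Δh = 1.097×10^14 / 3.53×10^14 = 0.311 m = 311 mm.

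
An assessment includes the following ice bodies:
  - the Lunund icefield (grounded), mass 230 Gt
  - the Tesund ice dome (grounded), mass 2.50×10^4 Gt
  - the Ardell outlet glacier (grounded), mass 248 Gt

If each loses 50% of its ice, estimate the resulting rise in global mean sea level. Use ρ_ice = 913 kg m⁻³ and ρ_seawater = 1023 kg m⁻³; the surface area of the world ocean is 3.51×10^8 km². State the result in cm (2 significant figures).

≈ 3.5 cm

Lunund: 0.5 × 230 Gt = 1.150×10^14 kg; dividing by ρ_w = 1023 kg m⁻³ gives 1.124×10^11 m³ of water.
Tesund: 0.5 × 2.50×10^4 Gt = 1.250×10^16 kg; dividing by ρ_w = 1023 kg m⁻³ gives 1.222×10^13 m³ of water.
Ardell: 0.5 × 248 Gt = 1.240×10^14 kg; dividing by ρ_w = 1023 kg m⁻³ gives 1.212×10^11 m³ of water.
Total added water ≈ 1.245×10^13 m³ over 3.51×10^14 m² → Δh = 0.0355 m = 3.5 cm.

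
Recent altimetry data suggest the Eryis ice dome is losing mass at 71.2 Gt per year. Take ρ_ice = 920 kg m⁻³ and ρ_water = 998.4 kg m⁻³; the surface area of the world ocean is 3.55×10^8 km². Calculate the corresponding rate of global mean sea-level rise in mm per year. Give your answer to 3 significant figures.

ρ_w = 998.4 kg m⁻³. Annual water volume added = 71.2 Gt / ρ_w = 7.120×10^13 kg / 998.4 kg m⁻³ = 7.131×10^10 m³.
Δh per year = 7.131×10^10 / 3.55×10^14 = 2.01×10^-4 m = 0.201 mm.

≈ 0.201 mm/yr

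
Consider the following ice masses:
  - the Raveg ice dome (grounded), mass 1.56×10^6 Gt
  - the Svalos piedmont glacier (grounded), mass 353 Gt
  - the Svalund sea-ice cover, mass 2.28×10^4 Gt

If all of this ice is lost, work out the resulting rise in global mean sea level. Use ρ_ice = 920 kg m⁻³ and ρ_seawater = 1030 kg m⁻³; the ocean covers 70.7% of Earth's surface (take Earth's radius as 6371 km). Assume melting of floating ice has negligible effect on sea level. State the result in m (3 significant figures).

≈ 4.20 m

Raveg: 1.56×10^6 Gt = 1.560×10^18 kg; dividing by ρ_w = 1030 kg m⁻³ gives 1.515×10^15 m³ of water.
Svalos: 353 Gt = 3.530×10^14 kg; dividing by ρ_w = 1030 kg m⁻³ gives 3.427×10^11 m³ of water.
The Svalund sea-ice cover is floating and already displaces its own weight of water, so its melt adds essentially nothing to sea level.
Total added water ≈ 1.515×10^15 m³ over 3.61×10^14 m² → Δh = 4.20 m.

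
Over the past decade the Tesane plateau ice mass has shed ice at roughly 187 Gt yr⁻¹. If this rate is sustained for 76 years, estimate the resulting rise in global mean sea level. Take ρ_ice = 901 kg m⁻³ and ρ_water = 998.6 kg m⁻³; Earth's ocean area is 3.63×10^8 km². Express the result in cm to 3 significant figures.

Total mass lost = 187 Gt/yr × 76 yr = 1.421×10^4 Gt = 1.421×10^16 kg.
ρ_w = 998.6 kg m⁻³, so water volume = 1.421×10^16 / 998.6 = 1.423×10^13 m³.
Δh = 1.423×10^13 / 3.63×10^14 = 0.0392 m = 3.92 cm.

≈ 3.92 cm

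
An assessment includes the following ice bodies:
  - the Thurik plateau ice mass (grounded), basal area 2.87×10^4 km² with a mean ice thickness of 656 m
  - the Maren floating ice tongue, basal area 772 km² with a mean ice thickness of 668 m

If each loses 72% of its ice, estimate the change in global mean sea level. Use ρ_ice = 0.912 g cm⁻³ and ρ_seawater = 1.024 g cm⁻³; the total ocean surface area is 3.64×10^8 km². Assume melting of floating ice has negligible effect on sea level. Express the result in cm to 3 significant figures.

Thurik: ice volume = 2.87×10^4 km² × 656 m = 1.883×10^4 km³; 0.72 × 1.883×10^4 × (912/1024) = 1.207×10^4 km³ of water.
The Maren floating ice tongue is floating and already displaces its own weight of water, so its melt adds essentially nothing to sea level.
Total added water ≈ 1.207×10^13 m³ over 3.64×10^14 m² → Δh = 0.0332 m = 3.32 cm.

≈ 3.32 cm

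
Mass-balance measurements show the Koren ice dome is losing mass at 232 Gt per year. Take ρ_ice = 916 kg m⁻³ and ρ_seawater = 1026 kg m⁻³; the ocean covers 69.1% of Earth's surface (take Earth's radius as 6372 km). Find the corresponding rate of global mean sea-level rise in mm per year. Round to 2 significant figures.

ρ_w = 1026 kg m⁻³. Annual water volume added = 232 Gt / ρ_w = 2.320×10^14 kg / 1026 kg m⁻³ = 2.261×10^11 m³.
Δh per year = 2.261×10^11 / 3.53×10^14 = 6.41×10^-4 m = 0.64 mm.

≈ 0.64 mm/yr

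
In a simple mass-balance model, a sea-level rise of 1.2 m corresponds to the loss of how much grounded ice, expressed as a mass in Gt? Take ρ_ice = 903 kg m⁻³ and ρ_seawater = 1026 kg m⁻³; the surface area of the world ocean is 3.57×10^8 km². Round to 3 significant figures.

≈ 4.40×10^5 Gt

Required water volume = Δh × A = 1.2 m × 3.57×10^14 m² = 4.284×10^14 m³.
ρ_w = 1026 kg m⁻³, so the mass of water = 4.284×10^14 m³ × 1026 kg m⁻³ = 4.395×10^17 kg = 4.40×10^5 Gt (and the same mass of ice, by conservation).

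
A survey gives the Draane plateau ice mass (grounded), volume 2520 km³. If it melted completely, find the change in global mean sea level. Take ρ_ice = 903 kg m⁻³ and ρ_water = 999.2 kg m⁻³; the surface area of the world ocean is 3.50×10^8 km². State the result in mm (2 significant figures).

Draane: 2520 km³ × (903/999.2) = 2277 km³ of water.
Spread over 3.50×10^14 m² of ocean, Δh = 2.277×10^12 / 3.50×10^14 = 6.51×10^-3 m = 6.5 mm.

≈ 6.5 mm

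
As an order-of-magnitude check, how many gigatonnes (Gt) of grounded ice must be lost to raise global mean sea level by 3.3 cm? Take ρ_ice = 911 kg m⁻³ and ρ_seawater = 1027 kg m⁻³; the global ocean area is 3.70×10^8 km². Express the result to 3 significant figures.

≈ 1.25×10^4 Gt

Required water volume = Δh × A = 0.033 m × 3.70×10^14 m² = 1.221×10^13 m³.
ρ_w = 1027 kg m⁻³, so the mass of water = 1.221×10^13 m³ × 1027 kg m⁻³ = 1.254×10^16 kg = 1.25×10^4 Gt (and the same mass of ice, by conservation).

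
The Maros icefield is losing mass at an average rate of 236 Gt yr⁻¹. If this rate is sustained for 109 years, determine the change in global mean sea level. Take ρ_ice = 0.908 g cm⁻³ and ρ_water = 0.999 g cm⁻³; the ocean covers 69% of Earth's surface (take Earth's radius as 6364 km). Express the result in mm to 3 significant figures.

≈ 73.3 mm

Total mass lost = 236 Gt/yr × 109 yr = 2.572×10^4 Gt = 2.572×10^16 kg.
ρ_w = 0.999 g cm⁻³ = 999 kg m⁻³, so water volume = 2.572×10^16 / 999 = 2.575×10^13 m³.
Δh = 2.575×10^13 / 3.51×10^14 = 0.0733 m = 73.3 mm.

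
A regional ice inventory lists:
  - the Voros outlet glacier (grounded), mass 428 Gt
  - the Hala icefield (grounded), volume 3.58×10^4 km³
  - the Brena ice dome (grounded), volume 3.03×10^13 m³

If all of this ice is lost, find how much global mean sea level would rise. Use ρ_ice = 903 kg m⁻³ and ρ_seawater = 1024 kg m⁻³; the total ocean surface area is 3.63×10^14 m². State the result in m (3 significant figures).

≈ 0.162 m

Voros: 428 Gt = 4.280×10^14 kg; dividing by ρ_w = 1024 kg m⁻³ gives 4.180×10^11 m³ of water.
Hala: 3.58×10^4 km³ × (903/1024) = 3.157×10^4 km³ of water.
Brena: 3.03×10^13 m³ × (903/1024) = 2.672×10^13 m³ of water.
Total added water ≈ 5.871×10^13 m³ over 3.63×10^14 m² → Δh = 0.162 m.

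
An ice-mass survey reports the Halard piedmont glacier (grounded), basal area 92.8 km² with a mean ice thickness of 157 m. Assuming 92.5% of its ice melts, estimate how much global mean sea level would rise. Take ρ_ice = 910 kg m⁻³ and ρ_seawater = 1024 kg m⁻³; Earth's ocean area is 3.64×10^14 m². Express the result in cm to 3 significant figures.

Halard: ice volume = 92.8 km² × 157 m = 14.57 km³; 0.925 × 14.57 × (910/1024) = 11.98 km³ of water.
Spread over 3.64×10^14 m² of ocean, Δh = 1.198×10^10 / 3.64×10^14 = 3.29×10^-5 m = 3.29×10^-3 cm.

≈ 3.29×10^-3 cm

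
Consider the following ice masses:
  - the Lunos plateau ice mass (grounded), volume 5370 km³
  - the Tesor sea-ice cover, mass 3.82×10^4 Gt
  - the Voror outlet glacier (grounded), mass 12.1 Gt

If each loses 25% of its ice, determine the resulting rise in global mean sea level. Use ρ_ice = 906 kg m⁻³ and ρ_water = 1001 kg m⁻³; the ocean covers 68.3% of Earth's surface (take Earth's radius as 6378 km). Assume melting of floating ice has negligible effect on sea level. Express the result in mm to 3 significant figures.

≈ 3.49 mm

Lunos: 0.25 × 5370 km³ × (906/1001) = 1215 km³ of water.
The Tesor sea-ice cover is floating and already displaces its own weight of water, so its melt adds essentially nothing to sea level.
Voror: 0.25 × 12.1 Gt = 3.025×10^12 kg; dividing by ρ_w = 1001 kg m⁻³ gives 3.022×10^9 m³ of water.
Total added water ≈ 1.218×10^12 m³ over 3.49×10^14 m² → Δh = 3.49×10^-3 m = 3.49 mm.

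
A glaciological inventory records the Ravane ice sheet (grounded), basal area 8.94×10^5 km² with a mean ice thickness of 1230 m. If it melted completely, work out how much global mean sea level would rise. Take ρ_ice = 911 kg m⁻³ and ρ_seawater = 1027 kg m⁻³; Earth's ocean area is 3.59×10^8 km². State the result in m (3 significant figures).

Ravane: ice volume = 8.94×10^5 km² × 1230 m = 1.100×10^6 km³; 1.100×10^6 × (911/1027) = 9.754×10^5 km³ of water.
Spread over 3.59×10^14 m² of ocean, Δh = 9.754×10^14 / 3.59×10^14 = 2.72 m.

≈ 2.72 m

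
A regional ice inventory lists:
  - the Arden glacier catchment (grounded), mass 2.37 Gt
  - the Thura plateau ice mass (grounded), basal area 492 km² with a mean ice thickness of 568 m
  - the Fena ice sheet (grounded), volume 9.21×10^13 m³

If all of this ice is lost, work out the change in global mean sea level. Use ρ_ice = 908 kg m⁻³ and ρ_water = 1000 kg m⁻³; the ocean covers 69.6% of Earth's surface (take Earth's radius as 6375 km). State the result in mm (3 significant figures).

≈ 236 mm

Arden: 2.37 Gt = 2.370×10^12 kg; dividing by ρ_w = 1000 kg m⁻³ gives 2.370×10^9 m³ of water.
Thura: ice volume = 492 km² × 568 m = 279.5 km³; 279.5 × (908/1000) = 253.7 km³ of water.
Fena: 9.21×10^13 m³ × (908/1000) = 8.363×10^13 m³ of water.
Total added water ≈ 8.388×10^13 m³ over 3.55×10^14 m² → Δh = 0.236 m = 236 mm.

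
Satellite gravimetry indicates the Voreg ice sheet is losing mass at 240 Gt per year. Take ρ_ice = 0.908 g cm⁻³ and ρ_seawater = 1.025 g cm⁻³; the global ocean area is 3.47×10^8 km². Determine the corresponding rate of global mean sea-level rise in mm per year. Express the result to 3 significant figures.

ρ_w = 1.025 g cm⁻³ = 1025 kg m⁻³. Annual water volume added = 240 Gt / ρ_w = 2.400×10^14 kg / 1025 kg m⁻³ = 2.341×10^11 m³.
Δh per year = 2.341×10^11 / 3.47×10^14 = 6.75×10^-4 m = 0.675 mm.

≈ 0.675 mm/yr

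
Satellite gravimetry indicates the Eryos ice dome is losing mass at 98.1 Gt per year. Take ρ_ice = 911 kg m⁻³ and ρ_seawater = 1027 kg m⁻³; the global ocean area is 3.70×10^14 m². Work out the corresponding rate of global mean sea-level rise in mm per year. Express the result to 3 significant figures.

ρ_w = 1027 kg m⁻³. Annual water volume added = 98.1 Gt / ρ_w = 9.810×10^13 kg / 1027 kg m⁻³ = 9.552×10^10 m³.
Δh per year = 9.552×10^10 / 3.70×10^14 = 2.58×10^-4 m = 0.258 mm.

≈ 0.258 mm/yr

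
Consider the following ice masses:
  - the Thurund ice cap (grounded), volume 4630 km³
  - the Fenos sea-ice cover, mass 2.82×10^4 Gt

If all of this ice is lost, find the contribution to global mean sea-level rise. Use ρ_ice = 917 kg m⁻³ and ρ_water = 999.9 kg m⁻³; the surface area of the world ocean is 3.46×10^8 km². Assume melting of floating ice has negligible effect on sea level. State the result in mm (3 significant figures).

Thurund: 4630 km³ × (917/999.9) = 4246 km³ of water.
The Fenos sea-ice cover is floating and already displaces its own weight of water, so its melt adds essentially nothing to sea level.
Total added water ≈ 4.246×10^12 m³ over 3.46×10^14 m² → Δh = 0.0123 m = 12.3 mm.

≈ 12.3 mm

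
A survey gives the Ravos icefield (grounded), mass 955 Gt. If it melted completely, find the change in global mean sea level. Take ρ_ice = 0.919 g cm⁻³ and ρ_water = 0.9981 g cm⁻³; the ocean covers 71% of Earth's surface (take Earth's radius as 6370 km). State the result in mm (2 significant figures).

Ravos: 955 Gt = 9.550×10^14 kg; dividing by ρ_w = 0.9981 g cm⁻³ = 998.1 kg m⁻³ gives 9.568×10^11 m³ of water.
Spread over 3.62×10^14 m² of ocean, Δh = 9.568×10^11 / 3.62×10^14 = 2.64×10^-3 m = 2.6 mm.

≈ 2.6 mm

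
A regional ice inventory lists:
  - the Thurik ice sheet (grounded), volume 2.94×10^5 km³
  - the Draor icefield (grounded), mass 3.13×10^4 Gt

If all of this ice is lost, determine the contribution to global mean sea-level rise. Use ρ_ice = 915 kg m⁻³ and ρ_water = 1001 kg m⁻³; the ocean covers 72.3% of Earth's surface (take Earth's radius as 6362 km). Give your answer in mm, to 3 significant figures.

Thurik: 2.94×10^5 km³ × (915/1001) = 2.687×10^5 km³ of water.
Draor: 3.13×10^4 Gt = 3.130×10^16 kg; dividing by ρ_w = 1001 kg m⁻³ gives 3.127×10^13 m³ of water.
Total added water ≈ 3.000×10^14 m³ over 3.68×10^14 m² → Δh = 0.816 m = 816 mm.

≈ 816 mm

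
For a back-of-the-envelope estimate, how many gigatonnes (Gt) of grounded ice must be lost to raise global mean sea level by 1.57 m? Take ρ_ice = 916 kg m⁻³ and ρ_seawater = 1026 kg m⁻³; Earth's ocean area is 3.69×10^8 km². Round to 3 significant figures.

≈ 5.94×10^5 Gt

Required water volume = Δh × A = 1.57 m × 3.69×10^14 m² = 5.793×10^14 m³.
ρ_w = 1026 kg m⁻³, so the mass of water = 5.793×10^14 m³ × 1026 kg m⁻³ = 5.944×10^17 kg = 5.94×10^5 Gt (and the same mass of ice, by conservation).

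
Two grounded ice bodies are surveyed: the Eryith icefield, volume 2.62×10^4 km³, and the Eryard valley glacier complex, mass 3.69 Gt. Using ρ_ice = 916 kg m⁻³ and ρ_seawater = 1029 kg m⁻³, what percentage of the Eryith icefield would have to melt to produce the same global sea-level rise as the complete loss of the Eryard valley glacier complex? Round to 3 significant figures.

≈ 0.0154 %

Equal sea-level rise means equal mass of meltwater, i.e. equal mass of ice lost.
Ice mass of Eryard: 3.690×10^12 kg; ice mass of Eryith: 2.400×10^16 kg.
Fraction required = 3.690×10^12 / 2.400×10^16 = 1.54×10^-4 → 0.0154 %.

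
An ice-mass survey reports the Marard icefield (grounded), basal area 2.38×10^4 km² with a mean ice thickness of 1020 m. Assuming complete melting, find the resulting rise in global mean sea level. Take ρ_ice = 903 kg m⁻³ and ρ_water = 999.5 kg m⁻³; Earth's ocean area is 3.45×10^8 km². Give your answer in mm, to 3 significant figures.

Marard: ice volume = 2.38×10^4 km² × 1020 m = 2.428×10^4 km³; 2.428×10^4 × (903/999.5) = 2.193×10^4 km³ of water.
Spread over 3.45×10^14 m² of ocean, Δh = 2.193×10^13 / 3.45×10^14 = 0.0636 m = 63.6 mm.

≈ 63.6 mm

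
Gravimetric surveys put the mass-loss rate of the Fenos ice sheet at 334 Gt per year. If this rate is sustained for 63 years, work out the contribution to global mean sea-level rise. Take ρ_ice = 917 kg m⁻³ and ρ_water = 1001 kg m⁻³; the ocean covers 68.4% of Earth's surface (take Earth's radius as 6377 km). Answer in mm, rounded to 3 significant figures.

≈ 60.1 mm

Total mass lost = 334 Gt/yr × 63 yr = 2.104×10^4 Gt = 2.104×10^16 kg.
ρ_w = 1001 kg m⁻³, so water volume = 2.104×10^16 / 1001 = 2.102×10^13 m³.
Δh = 2.102×10^13 / 3.50×10^14 = 0.0601 m = 60.1 mm.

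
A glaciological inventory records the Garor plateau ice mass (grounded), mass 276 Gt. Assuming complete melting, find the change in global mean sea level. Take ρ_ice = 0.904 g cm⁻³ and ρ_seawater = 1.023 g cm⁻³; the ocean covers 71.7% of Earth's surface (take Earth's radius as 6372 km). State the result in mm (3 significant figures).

Garor: 276 Gt = 2.760×10^14 kg; dividing by ρ_w = 1.023 g cm⁻³ = 1023 kg m⁻³ gives 2.698×10^11 m³ of water.
Spread over 3.66×10^14 m² of ocean, Δh = 2.698×10^11 / 3.66×10^14 = 7.37×10^-4 m = 0.737 mm.

≈ 0.737 mm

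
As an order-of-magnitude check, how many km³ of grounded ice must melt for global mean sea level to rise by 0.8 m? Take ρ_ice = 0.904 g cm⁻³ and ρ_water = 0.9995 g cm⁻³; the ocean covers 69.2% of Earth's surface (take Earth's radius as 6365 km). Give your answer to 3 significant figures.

≈ 3.12×10^5 km³

Required water volume = Δh × A = 0.8 m × 3.52×10^14 m² = 2.818×10^14 m³ = 2.818×10^5 km³.
Ice volume = water volume × ρ_w/ρ_ice = 2.818×10^5 × 999.5/904 = 3.12×10^5 km³.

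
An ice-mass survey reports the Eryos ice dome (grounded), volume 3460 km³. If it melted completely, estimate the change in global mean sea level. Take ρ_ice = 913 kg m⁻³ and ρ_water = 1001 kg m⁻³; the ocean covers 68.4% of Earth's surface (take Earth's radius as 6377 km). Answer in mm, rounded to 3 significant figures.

Eryos: 3460 km³ × (913/1001) = 3156 km³ of water.
Spread over 3.50×10^14 m² of ocean, Δh = 3.156×10^12 / 3.50×10^14 = 9.03×10^-3 m = 9.03 mm.

≈ 9.03 mm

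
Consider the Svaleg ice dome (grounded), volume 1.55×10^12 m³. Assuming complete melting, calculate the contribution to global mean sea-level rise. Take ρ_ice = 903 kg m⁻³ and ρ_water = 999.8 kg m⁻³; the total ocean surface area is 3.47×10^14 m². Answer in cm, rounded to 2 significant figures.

≈ 0.40 cm

Svaleg: 1.55×10^12 m³ × (903/999.8) = 1.400×10^12 m³ of water.
Spread over 3.47×10^14 m² of ocean, Δh = 1.400×10^12 / 3.47×10^14 = 4.03×10^-3 m = 0.40 cm.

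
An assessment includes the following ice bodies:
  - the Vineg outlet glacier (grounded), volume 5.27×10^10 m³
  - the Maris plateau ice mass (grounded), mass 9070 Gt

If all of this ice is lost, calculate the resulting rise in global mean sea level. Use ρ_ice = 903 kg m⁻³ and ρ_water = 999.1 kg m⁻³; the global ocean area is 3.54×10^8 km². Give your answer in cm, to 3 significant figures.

≈ 2.58 cm

Vineg: 5.27×10^10 m³ × (903/999.1) = 4.763×10^10 m³ of water.
Maris: 9070 Gt = 9.070×10^15 kg; dividing by ρ_w = 999.1 kg m⁻³ gives 9.078×10^12 m³ of water.
Total added water ≈ 9.126×10^12 m³ over 3.54×10^14 m² → Δh = 0.0258 m = 2.58 cm.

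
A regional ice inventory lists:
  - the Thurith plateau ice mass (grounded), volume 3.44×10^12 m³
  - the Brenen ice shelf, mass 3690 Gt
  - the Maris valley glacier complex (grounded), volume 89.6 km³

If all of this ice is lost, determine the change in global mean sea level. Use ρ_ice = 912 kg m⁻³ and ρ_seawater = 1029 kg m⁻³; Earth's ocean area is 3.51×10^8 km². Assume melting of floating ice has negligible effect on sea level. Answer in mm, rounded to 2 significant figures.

≈ 8.9 mm

Thurith: 3.44×10^12 m³ × (912/1029) = 3.049×10^12 m³ of water.
The Brenen ice shelf is floating and already displaces its own weight of water, so its melt adds essentially nothing to sea level.
Maris: 89.6 km³ × (912/1029) = 79.41 km³ of water.
Total added water ≈ 3.128×10^12 m³ over 3.51×10^14 m² → Δh = 8.91×10^-3 m = 8.9 mm.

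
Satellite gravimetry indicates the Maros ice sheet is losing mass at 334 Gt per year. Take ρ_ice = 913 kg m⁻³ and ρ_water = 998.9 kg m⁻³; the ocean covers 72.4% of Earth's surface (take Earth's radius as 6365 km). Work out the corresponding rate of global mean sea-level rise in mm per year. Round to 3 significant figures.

ρ_w = 998.9 kg m⁻³. Annual water volume added = 334 Gt / ρ_w = 3.340×10^14 kg / 998.9 kg m⁻³ = 3.344×10^11 m³.
Δh per year = 3.344×10^11 / 3.69×10^14 = 9.07×10^-4 m = 0.907 mm.

≈ 0.907 mm/yr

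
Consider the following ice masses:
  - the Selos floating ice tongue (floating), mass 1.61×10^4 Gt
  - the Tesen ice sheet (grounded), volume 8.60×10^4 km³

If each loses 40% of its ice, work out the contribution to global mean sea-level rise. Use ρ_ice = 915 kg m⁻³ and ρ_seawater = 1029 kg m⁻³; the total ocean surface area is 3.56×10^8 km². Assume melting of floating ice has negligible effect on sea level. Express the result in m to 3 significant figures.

The Selos floating ice tongue is floating and already displaces its own weight of water, so its melt adds essentially nothing to sea level.
Tesen: 0.4 × 8.60×10^4 km³ × (915/1029) = 3.059×10^4 km³ of water.
Total added water ≈ 3.059×10^13 m³ over 3.56×10^14 m² → Δh = 0.0859 m.

≈ 0.0859 m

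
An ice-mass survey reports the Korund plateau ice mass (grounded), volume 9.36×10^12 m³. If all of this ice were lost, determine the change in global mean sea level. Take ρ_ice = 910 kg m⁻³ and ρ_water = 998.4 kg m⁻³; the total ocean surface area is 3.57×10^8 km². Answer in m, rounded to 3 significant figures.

Korund: 9.36×10^12 m³ × (910/998.4) = 8.531×10^12 m³ of water.
Spread over 3.57×10^14 m² of ocean, Δh = 8.531×10^12 / 3.57×10^14 = 0.0239 m.

≈ 0.0239 m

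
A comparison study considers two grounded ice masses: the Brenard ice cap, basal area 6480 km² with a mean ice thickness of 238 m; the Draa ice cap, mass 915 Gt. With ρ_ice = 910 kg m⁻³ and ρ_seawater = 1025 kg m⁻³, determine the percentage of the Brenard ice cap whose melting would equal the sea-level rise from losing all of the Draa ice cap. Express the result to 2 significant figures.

≈ 65 %

Equal sea-level rise means equal mass of meltwater, i.e. equal mass of ice lost.
Ice mass of Draa: 9.150×10^14 kg; ice mass of Brenard: 1.403×10^15 kg.
Fraction required = 9.150×10^14 / 1.403×10^15 = 0.652 → 65 %.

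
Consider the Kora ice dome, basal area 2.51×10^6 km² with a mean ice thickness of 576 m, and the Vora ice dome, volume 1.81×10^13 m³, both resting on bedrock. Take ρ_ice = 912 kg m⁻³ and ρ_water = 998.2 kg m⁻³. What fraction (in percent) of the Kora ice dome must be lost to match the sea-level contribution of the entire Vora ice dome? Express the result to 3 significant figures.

Equal sea-level rise means equal mass of meltwater, i.e. equal mass of ice lost.
Ice mass of Vora: 1.651×10^16 kg; ice mass of Kora: 1.319×10^18 kg.
Fraction required = 1.651×10^16 / 1.319×10^18 = 0.0125 → 1.25 %.

≈ 1.25 %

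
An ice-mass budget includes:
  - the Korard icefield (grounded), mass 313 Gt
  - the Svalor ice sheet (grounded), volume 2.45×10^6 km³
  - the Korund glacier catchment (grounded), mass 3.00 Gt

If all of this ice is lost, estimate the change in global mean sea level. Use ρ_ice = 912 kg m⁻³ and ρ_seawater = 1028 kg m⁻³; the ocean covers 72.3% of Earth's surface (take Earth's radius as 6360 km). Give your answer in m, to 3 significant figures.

Korard: 313 Gt = 3.130×10^14 kg; dividing by ρ_w = 1028 kg m⁻³ gives 3.045×10^11 m³ of water.
Svalor: 2.45×10^6 km³ × (912/1028) = 2.174×10^6 km³ of water.
Korund: 3.00 Gt = 3.000×10^12 kg; dividing by ρ_w = 1028 kg m⁻³ gives 2.918×10^9 m³ of water.
Total added water ≈ 2.174×10^15 m³ over 3.68×10^14 m² → Δh = 5.92 m.

≈ 5.92 m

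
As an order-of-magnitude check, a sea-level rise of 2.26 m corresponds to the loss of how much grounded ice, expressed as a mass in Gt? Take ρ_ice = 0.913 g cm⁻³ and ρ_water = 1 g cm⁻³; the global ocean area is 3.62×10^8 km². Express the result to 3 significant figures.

Required water volume = Δh × A = 2.26 m × 3.62×10^14 m² = 8.181×10^14 m³.
ρ_w = 1 g cm⁻³ = 1000 kg m⁻³, so the mass of water = 8.181×10^14 m³ × 1000 kg m⁻³ = 8.181×10^17 kg = 8.18×10^5 Gt (and the same mass of ice, by conservation).

≈ 8.18×10^5 Gt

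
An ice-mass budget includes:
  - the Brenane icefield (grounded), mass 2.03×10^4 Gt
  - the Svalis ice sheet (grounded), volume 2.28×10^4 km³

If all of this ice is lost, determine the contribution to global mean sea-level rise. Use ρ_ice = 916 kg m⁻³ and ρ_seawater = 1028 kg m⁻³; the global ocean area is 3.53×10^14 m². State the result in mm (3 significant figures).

≈ 113 mm

Brenane: 2.03×10^4 Gt = 2.030×10^16 kg; dividing by ρ_w = 1028 kg m⁻³ gives 1.975×10^13 m³ of water.
Svalis: 2.28×10^4 km³ × (916/1028) = 2.032×10^4 km³ of water.
Total added water ≈ 4.006×10^13 m³ over 3.53×10^14 m² → Δh = 0.113 m = 113 mm.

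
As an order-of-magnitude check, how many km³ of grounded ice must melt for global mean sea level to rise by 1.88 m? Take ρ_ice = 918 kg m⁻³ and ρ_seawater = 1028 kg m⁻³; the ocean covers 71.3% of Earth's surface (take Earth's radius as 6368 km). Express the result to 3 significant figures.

≈ 7.65×10^5 km³

Required water volume = Δh × A = 1.88 m × 3.63×10^14 m² = 6.831×10^14 m³ = 6.831×10^5 km³.
Ice volume = water volume × ρ_w/ρ_ice = 6.831×10^5 × 1028/918 = 7.65×10^5 km³.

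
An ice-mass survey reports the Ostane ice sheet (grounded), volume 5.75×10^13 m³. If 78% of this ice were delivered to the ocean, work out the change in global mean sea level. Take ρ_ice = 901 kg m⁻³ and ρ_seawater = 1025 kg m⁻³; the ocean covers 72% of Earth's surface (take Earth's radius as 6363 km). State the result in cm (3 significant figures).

Ostane: 0.78 × 5.75×10^13 m³ × (901/1025) = 3.942×10^13 m³ of water.
Spread over 3.66×10^14 m² of ocean, Δh = 3.942×10^13 / 3.66×10^14 = 0.108 m = 10.8 cm.

≈ 10.8 cm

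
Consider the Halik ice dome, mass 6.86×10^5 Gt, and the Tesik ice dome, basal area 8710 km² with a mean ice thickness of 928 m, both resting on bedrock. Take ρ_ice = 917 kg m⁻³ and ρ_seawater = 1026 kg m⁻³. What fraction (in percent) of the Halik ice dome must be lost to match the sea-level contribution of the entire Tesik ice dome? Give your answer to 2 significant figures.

Equal sea-level rise means equal mass of meltwater, i.e. equal mass of ice lost.
Ice mass of Tesik: 7.412×10^15 kg; ice mass of Halik: 6.860×10^17 kg.
Fraction required = 7.412×10^15 / 6.860×10^17 = 0.0108 → 1.1 %.

≈ 1.1 %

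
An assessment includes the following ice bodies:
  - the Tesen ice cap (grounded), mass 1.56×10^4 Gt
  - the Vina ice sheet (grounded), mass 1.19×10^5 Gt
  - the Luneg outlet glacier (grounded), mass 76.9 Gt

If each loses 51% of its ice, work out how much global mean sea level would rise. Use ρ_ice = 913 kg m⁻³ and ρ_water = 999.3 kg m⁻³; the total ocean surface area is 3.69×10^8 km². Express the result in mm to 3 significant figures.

≈ 186 mm

Tesen: 0.51 × 1.56×10^4 Gt = 7.956×10^15 kg; dividing by ρ_w = 999.3 kg m⁻³ gives 7.962×10^12 m³ of water.
Vina: 0.51 × 1.19×10^5 Gt = 6.069×10^16 kg; dividing by ρ_w = 999.3 kg m⁻³ gives 6.073×10^13 m³ of water.
Luneg: 0.51 × 76.9 Gt = 3.922×10^13 kg; dividing by ρ_w = 999.3 kg m⁻³ gives 3.925×10^10 m³ of water.
Total added water ≈ 6.873×10^13 m³ over 3.69×10^14 m² → Δh = 0.186 m = 186 mm.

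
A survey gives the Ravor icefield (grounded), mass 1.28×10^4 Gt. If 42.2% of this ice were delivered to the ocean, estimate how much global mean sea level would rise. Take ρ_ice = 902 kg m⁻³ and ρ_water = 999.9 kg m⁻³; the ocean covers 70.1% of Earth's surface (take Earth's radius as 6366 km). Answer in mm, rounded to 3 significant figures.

Ravor: 0.422 × 1.28×10^4 Gt = 5.402×10^15 kg; dividing by ρ_w = 999.9 kg m⁻³ gives 5.402×10^12 m³ of water.
Spread over 3.57×10^14 m² of ocean, Δh = 5.402×10^12 / 3.57×10^14 = 0.0151 m = 15.1 mm.

≈ 15.1 mm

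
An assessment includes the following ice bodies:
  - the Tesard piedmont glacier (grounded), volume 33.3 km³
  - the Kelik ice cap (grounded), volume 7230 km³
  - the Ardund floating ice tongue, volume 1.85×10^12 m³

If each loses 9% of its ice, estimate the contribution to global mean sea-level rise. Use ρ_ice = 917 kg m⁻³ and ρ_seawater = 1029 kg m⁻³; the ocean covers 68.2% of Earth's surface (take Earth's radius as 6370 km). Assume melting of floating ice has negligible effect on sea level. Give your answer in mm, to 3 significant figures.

Tesard: 0.09 × 33.3 km³ × (917/1029) = 2.671 km³ of water.
Kelik: 0.09 × 7230 km³ × (917/1029) = 579.9 km³ of water.
The Ardund floating ice tongue is floating and already displaces its own weight of water, so its melt adds essentially nothing to sea level.
Total added water ≈ 5.825×10^11 m³ over 3.48×10^14 m² → Δh = 1.68×10^-3 m = 1.68 mm.

≈ 1.68 mm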